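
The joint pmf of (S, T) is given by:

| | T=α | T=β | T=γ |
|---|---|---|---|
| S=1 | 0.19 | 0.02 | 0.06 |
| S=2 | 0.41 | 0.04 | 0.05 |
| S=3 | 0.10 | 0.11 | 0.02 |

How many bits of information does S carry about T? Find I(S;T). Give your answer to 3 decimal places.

0.139 bits

Marginals: p(S) = (0.2700, 0.5000, 0.2300), p(T) = (0.7000, 0.1700, 0.1300).
I(S;T) = H(S) + H(T) − H(S,T).
H(S) = 1.4977, H(T) = 1.1774, H(S,T) = 2.5362.
I(S;T) = 1.4977 + 1.1774 − 2.5362 = 0.139 bits.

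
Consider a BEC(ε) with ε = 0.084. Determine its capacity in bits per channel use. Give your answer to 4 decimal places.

0.9160 bits

Binary erasure channel: capacity C = 1 − ε.
C = 1 − 0.084 = 0.9160 bits per channel use.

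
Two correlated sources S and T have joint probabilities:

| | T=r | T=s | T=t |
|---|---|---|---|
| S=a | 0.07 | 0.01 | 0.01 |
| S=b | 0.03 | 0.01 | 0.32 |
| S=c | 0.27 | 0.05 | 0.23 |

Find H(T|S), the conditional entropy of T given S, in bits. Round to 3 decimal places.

1.042 bits

Marginals: p(S) = (0.0900, 0.3600, 0.5500), p(T) = (0.3700, 0.0700, 0.5600).
H(T|S) = Σ p(S) · H(T|S=·).
  S=a: p=0.0900, H(T|S=a) = 0.9864
  S=b: p=0.3600, H(T|S=b) = 0.5934
  S=c: p=0.5500, H(T|S=c) = 1.3444
Weighted sum = 1.042 bits.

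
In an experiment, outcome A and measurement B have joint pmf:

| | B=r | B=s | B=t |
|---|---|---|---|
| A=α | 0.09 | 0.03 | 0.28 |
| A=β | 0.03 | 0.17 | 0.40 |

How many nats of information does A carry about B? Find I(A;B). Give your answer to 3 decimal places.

0.060 nats

Marginals: p(A) = (0.4000, 0.6000), p(B) = (0.1200, 0.2000, 0.6800).
I(A;B) = H(A) + H(B) − H(A,B).
H(A) = 0.6730, H(B) = 0.8386, H(A,B) = 1.4513.
I(A;B) = 0.6730 + 0.8386 − 1.4513 = 0.060 nats.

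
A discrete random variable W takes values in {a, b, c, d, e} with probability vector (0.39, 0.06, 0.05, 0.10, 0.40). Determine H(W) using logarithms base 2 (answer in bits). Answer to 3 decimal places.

1.850 bits

H(W) = −Σ p·log₂ p.
  −(0.39)·log₂(0.39) = 0.5298
  −(0.06)·log₂(0.06) = 0.2435
  −(0.05)·log₂(0.05) = 0.2161
  −(0.10)·log₂(0.10) = 0.3322
  −(0.40)·log₂(0.40) = 0.5288
Sum: 0.5298 + 0.2435 + 0.2161 + 0.3322 + 0.5288 = 1.850 bits.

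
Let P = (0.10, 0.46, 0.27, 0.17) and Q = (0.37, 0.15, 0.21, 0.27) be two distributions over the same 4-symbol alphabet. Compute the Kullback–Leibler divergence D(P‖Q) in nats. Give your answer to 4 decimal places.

0.3738 nats

D(P‖Q) = Σ p·ln(p/q).
  0.10·ln(0.10/0.37) = -0.13083
  0.46·ln(0.46/0.15) = 0.51547
  0.27·ln(0.27/0.21) = 0.06785
  0.17·ln(0.17/0.27) = -0.07865
D(P‖Q) = 0.3738 nats.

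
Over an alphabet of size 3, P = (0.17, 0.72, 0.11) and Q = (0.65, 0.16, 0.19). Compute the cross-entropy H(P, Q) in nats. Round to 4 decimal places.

H(P,Q) = −Σ p·ln q.
  −0.17·ln(0.65) = 0.07323
  −0.72·ln(0.16) = 1.31946
  −0.11·ln(0.19) = 0.18268
H(P,Q) = 1.5754 nats.

1.5754 nats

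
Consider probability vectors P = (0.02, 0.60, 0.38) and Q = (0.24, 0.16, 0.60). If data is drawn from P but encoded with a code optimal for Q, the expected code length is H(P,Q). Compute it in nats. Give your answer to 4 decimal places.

H(P,Q) = −Σ p·ln q.
  −0.02·ln(0.24) = 0.02854
  −0.60·ln(0.16) = 1.09955
  −0.38·ln(0.60) = 0.19411
H(P,Q) = 1.3222 nats.

1.3222 nats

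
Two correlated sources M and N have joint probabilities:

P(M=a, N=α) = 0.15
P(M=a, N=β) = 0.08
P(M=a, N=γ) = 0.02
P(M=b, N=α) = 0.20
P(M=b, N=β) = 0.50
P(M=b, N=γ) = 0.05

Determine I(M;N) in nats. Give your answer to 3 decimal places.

0.049 nats

Marginals: p(M) = (0.2500, 0.7500), p(N) = (0.3500, 0.5800, 0.0700).
I(M;N) = H(M) + H(N) − H(M,N).
H(M) = 0.5623, H(N) = 0.8695, H(M,N) = 1.3831.
I(M;N) = 0.5623 + 0.8695 − 1.3831 = 0.049 nats.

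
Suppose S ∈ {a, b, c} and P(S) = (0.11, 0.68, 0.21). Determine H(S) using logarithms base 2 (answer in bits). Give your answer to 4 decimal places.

1.2015 bits

H(S) = −Σ p·log₂ p.
  −(0.11)·log₂(0.11) = 0.35029
  −(0.68)·log₂(0.68) = 0.37835
  −(0.21)·log₂(0.21) = 0.47282
Sum: 0.35029 + 0.37835 + 0.47282 = 1.2015 bits.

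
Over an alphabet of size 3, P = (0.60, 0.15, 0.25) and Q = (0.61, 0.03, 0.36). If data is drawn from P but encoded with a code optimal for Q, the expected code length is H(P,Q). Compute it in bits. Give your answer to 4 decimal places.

H(P,Q) = −Σ p·log₂ q.
  −0.60·log₂(0.61) = 0.42787
  −0.15·log₂(0.03) = 0.75883
  −0.25·log₂(0.36) = 0.36848
H(P,Q) = 1.5552 bits.

1.5552 bits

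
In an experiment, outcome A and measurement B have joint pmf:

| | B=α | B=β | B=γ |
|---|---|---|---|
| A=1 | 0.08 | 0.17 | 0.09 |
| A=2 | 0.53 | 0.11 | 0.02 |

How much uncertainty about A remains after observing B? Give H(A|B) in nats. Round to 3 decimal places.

0.477 nats

Marginals: p(A) = (0.3400, 0.6600), p(B) = (0.6100, 0.2800, 0.1100).
H(A|B) = Σ p(B) · H(A|B=·).
  B=α: p=0.6100, H(A|B=α) = 0.3886
  B=β: p=0.2800, H(A|B=β) = 0.6700
  B=γ: p=0.1100, H(A|B=γ) = 0.4741
Weighted sum = 0.477 nats.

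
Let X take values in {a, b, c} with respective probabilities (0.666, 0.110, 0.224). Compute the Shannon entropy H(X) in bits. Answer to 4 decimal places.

1.2243 bits

H(X) = −Σ p·log₂ p.
  −(0.666)·log₂(0.666) = 0.39055
  −(0.110)·log₂(0.110) = 0.35029
  −(0.224)·log₂(0.224) = 0.48349
Sum: 0.39055 + 0.35029 + 0.48349 = 1.2243 bits.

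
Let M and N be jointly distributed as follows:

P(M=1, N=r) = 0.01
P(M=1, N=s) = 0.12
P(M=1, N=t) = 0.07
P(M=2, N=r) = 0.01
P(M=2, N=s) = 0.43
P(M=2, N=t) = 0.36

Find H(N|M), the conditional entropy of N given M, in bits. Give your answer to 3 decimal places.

1.101 bits

Chain rule: H(N|M) = H(M,N) − H(M).
Marginals: p(M) = (0.2000, 0.8000), p(N) = (0.0200, 0.5500, 0.4300).
H(M,N) = 1.8227 bits; H(M) = 0.7219 bits.
H(N|M) = 1.8227 − 0.7219 = 1.101 bits.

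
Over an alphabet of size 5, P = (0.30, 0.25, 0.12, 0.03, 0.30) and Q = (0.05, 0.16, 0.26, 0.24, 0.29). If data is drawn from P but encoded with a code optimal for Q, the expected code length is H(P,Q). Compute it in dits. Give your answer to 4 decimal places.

0.8394 dits

H(P,Q) = −Σ p·log₁₀ q.
  −0.30·log₁₀(0.05) = 0.39031
  −0.25·log₁₀(0.16) = 0.19897
  −0.12·log₁₀(0.26) = 0.07020
  −0.03·log₁₀(0.24) = 0.01859
  −0.30·log₁₀(0.29) = 0.16128
H(P,Q) = 0.8394 dits.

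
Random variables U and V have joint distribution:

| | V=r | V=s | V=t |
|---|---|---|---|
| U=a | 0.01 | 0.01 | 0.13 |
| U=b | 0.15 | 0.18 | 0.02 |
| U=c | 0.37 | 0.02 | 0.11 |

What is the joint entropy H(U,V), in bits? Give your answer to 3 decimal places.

2.478 bits

H(U,V) = −Σ p(x,y)·log₂ p(x,y) over all 9 cells.
  cell (a,r): −0.01·log₂0.01 = 0.0664
  cell (a,s): −0.01·log₂0.01 = 0.0664
  cell (a,t): −0.13·log₂0.13 = 0.3826
  cell (b,r): −0.15·log₂0.15 = 0.4105
  cell (b,s): −0.18·log₂0.18 = 0.4453
  cell (b,t): −0.02·log₂0.02 = 0.1129
  cell (c,r): −0.37·log₂0.37 = 0.5307
  cell (c,s): −0.02·log₂0.02 = 0.1129
  cell (c,t): −0.11·log₂0.11 = 0.3503
Sum = 2.478 bits.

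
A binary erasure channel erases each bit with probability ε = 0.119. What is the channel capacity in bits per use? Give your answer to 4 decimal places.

Binary erasure channel: capacity C = 1 − ε.
C = 1 − 0.119 = 0.8810 bits per channel use.

0.8810 bits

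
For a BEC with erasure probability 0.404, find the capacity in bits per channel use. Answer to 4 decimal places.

0.5960 bits

Binary erasure channel: capacity C = 1 − ε.
C = 1 − 0.404 = 0.5960 bits per channel use.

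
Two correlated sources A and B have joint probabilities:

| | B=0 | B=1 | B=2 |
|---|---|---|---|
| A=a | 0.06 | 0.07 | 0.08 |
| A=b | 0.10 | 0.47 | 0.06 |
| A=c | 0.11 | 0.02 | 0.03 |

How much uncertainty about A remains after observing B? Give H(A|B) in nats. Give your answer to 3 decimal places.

Chain rule: H(A|B) = H(A,B) − H(B).
Marginals: p(A) = (0.2100, 0.6300, 0.1600), p(B) = (0.2700, 0.5600, 0.1700).
H(A,B) = 1.7372 nats; H(B) = 0.9795 nats.
H(A|B) = 1.7372 − 0.9795 = 0.758 nats.

0.758 nats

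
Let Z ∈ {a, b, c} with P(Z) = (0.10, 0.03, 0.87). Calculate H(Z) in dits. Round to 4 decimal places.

0.1983 dits

H(Z) = −Σ p·log₁₀ p.
  −(0.10)·log₁₀(0.10) = 0.10000
  −(0.03)·log₁₀(0.03) = 0.04569
  −(0.87)·log₁₀(0.87) = 0.05262
Sum: 0.10000 + 0.04569 + 0.05262 = 0.1983 dits.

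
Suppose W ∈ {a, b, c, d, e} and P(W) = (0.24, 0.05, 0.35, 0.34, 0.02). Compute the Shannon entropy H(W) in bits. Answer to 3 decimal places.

1.882 bits

H(W) = −Σ p·log₂ p.
  −(0.24)·log₂(0.24) = 0.4941
  −(0.05)·log₂(0.05) = 0.2161
  −(0.35)·log₂(0.35) = 0.5301
  −(0.34)·log₂(0.34) = 0.5292
  −(0.02)·log₂(0.02) = 0.1129
Sum: 0.4941 + 0.2161 + 0.5301 + 0.5292 + 0.1129 = 1.882 bits.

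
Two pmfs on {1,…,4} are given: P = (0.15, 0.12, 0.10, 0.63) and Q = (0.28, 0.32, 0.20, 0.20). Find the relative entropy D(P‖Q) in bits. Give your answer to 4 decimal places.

0.6380 bits

D(P‖Q) = Σ p·log₂(p/q).
  0.15·log₂(0.15/0.28) = -0.13507
  0.12·log₂(0.12/0.32) = -0.16980
  0.10·log₂(0.10/0.20) = -0.10000
  0.63·log₂(0.63/0.20) = 1.04287
D(P‖Q) = 0.6380 bits.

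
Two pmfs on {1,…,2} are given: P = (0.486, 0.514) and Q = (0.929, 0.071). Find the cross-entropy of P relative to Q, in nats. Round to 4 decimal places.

H(P,Q) = −Σ p·ln q.
  −0.486·ln(0.929) = 0.03579
  −0.514·ln(0.071) = 1.35957
H(P,Q) = 1.3954 nats.

1.3954 nats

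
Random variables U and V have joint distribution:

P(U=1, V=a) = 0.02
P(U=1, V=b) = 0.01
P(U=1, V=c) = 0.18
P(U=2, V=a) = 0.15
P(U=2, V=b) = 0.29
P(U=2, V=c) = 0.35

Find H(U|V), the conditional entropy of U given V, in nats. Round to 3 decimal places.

0.445 nats

Marginals: p(U) = (0.2100, 0.7900), p(V) = (0.1700, 0.3000, 0.5300).
H(U|V) = Σ p(V) · H(U|V=·).
  V=a: p=0.1700, H(U|V=a) = 0.3622
  V=b: p=0.3000, H(U|V=b) = 0.1461
  V=c: p=0.5300, H(U|V=c) = 0.6408
Weighted sum = 0.445 nats.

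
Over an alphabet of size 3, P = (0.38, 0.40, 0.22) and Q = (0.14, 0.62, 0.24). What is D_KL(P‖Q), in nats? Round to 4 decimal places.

0.1850 nats

D(P‖Q) = Σ p·ln(p/q).
  0.38·ln(0.38/0.14) = 0.37944
  0.40·ln(0.40/0.62) = -0.17530
  0.22·ln(0.22/0.24) = -0.01914
D(P‖Q) = 0.1850 nats.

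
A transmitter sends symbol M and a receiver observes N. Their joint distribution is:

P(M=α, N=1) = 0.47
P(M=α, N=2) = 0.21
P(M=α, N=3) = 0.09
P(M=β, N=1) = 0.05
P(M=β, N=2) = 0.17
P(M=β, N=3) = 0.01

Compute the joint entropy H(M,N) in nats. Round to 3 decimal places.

1.396 nats

H(M,N) = −Σ p(x,y)·ln p(x,y) over all 6 cells.
  cell (α,1): −0.47·ln0.47 = 0.3549
  cell (α,2): −0.21·ln0.21 = 0.3277
  cell (α,3): −0.09·ln0.09 = 0.2167
  cell (β,1): −0.05·ln0.05 = 0.1498
  cell (β,2): −0.17·ln0.17 = 0.3012
  cell (β,3): −0.01·ln0.01 = 0.0461
Sum = 1.396 nats.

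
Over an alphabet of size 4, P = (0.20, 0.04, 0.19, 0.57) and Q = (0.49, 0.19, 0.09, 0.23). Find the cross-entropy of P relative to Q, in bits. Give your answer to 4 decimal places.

2.1703 bits

H(P,Q) = −Σ p·log₂ q.
  −0.20·log₂(0.49) = 0.20583
  −0.04·log₂(0.19) = 0.09584
  −0.19·log₂(0.09) = 0.66005
  −0.57·log₂(0.23) = 1.20857
H(P,Q) = 2.1703 bits.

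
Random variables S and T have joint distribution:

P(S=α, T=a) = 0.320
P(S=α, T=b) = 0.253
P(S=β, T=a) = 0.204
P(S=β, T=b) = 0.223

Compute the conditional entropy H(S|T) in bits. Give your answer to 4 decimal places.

0.9800 bits

Chain rule: H(S|T) = H(S,T) − H(T).
Marginals: p(S) = (0.5730, 0.4270), p(T) = (0.5240, 0.4760).
H(S,T) = 1.9783 bits; H(T) = 0.9983 bits.
H(S|T) = 1.9783 − 0.9983 = 0.9800 bits.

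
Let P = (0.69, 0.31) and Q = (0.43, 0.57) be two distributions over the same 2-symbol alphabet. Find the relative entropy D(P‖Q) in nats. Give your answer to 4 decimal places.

D(P‖Q) = Σ p·ln(p/q).
  0.69·ln(0.69/0.43) = 0.32631
  0.31·ln(0.31/0.57) = -0.18881
D(P‖Q) = 0.1375 nats.

0.1375 nats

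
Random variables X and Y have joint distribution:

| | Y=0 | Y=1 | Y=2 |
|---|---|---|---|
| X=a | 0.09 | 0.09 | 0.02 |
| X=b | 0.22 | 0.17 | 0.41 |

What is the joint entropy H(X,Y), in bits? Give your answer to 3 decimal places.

2.181 bits

H(X,Y) = −Σ p(x,y)·log₂ p(x,y) over all 6 cells.
  cell (a,0): −0.09·log₂0.09 = 0.3127
  cell (a,1): −0.09·log₂0.09 = 0.3127
  cell (a,2): −0.02·log₂0.02 = 0.1129
  cell (b,0): −0.22·log₂0.22 = 0.4806
  cell (b,1): −0.17·log₂0.17 = 0.4346
  cell (b,2): −0.41·log₂0.41 = 0.5274
Sum = 2.181 bits.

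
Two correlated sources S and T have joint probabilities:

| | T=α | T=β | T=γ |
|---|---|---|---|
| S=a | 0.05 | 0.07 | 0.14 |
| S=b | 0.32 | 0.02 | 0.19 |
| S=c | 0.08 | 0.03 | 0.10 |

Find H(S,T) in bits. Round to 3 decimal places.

2.751 bits

H(S,T) = −Σ p(x,y)·log₂ p(x,y) over all 9 cells.
  cell (a,α): −0.05·log₂0.05 = 0.2161
  cell (a,β): −0.07·log₂0.07 = 0.2686
  cell (a,γ): −0.14·log₂0.14 = 0.3971
  cell (b,α): −0.32·log₂0.32 = 0.5260
  cell (b,β): −0.02·log₂0.02 = 0.1129
  cell (b,γ): −0.19·log₂0.19 = 0.4552
  cell (c,α): −0.08·log₂0.08 = 0.2915
  cell (c,β): −0.03·log₂0.03 = 0.1518
  cell (c,γ): −0.10·log₂0.10 = 0.3322
Sum = 2.751 bits.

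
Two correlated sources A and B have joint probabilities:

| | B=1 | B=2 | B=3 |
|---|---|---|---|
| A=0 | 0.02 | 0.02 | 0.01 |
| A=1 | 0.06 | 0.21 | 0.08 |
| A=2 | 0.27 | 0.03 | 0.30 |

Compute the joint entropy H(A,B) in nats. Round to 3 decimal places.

H(A,B) = −Σ p(x,y)·ln p(x,y) over all 9 cells.
  cell (0,1): −0.02·ln0.02 = 0.0782
  cell (0,2): −0.02·ln0.02 = 0.0782
  cell (0,3): −0.01·ln0.01 = 0.0461
  cell (1,1): −0.06·ln0.06 = 0.1688
  cell (1,2): −0.21·ln0.21 = 0.3277
  cell (1,3): −0.08·ln0.08 = 0.2021
  cell (2,1): −0.27·ln0.27 = 0.3535
  cell (2,2): −0.03·ln0.03 = 0.1052
  cell (2,3): −0.30·ln0.30 = 0.3612
Sum = 1.721 nats.

1.721 nats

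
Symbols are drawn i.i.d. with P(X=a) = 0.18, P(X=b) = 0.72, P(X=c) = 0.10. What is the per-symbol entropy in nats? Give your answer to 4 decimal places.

0.7754 nats

H(X) = −Σ p·ln p.
  −(0.18)·ln(0.18) = 0.30866
  −(0.72)·ln(0.72) = 0.23652
  −(0.10)·ln(0.10) = 0.23026
Sum: 0.30866 + 0.23652 + 0.23026 = 0.7754 nats.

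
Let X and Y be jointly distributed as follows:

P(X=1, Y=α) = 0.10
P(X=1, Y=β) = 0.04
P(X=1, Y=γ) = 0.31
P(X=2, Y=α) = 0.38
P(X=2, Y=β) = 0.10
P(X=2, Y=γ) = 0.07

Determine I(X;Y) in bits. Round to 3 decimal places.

0.256 bits

Marginals: p(X) = (0.4500, 0.5500), p(Y) = (0.4800, 0.1400, 0.3800).
I(X;Y) = H(X) + H(Y) − H(X,Y).
H(X) = 0.9928, H(Y) = 1.4358, H(X,Y) = 2.1729.
I(X;Y) = 0.9928 + 1.4358 − 2.1729 = 0.256 bits.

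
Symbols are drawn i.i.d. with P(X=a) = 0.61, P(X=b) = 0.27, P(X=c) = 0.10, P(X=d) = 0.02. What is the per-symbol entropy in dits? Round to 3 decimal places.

0.418 dits

H(X) = −Σ p·log₁₀ p.
  −(0.61)·log₁₀(0.61) = 0.1309
  −(0.27)·log₁₀(0.27) = 0.1535
  −(0.10)·log₁₀(0.10) = 0.1000
  −(0.02)·log₁₀(0.02) = 0.0340
Sum: 0.1309 + 0.1535 + 0.1000 + 0.0340 = 0.418 dits.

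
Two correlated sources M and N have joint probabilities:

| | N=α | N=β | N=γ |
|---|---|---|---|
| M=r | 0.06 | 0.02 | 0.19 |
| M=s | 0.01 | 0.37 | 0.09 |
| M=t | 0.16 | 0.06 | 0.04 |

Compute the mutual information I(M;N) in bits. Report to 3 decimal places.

Marginals: p(M) = (0.2700, 0.4700, 0.2600), p(N) = (0.2300, 0.4500, 0.3200).
I(M;N) = H(M) + H(N) − H(M,N).
H(M) = 1.5273, H(N) = 1.5321, H(M,N) = 2.5738.
I(M;N) = 1.5273 + 1.5321 − 2.5738 = 0.486 bits.

0.486 bits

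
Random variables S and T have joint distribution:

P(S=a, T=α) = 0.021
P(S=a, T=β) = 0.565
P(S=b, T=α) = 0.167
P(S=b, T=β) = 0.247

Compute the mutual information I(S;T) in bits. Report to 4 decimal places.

0.1639 bits

Marginals: p(S) = (0.5860, 0.4140), p(T) = (0.1880, 0.8120).
I(S;T) = Σ p(x,y)·log₂[p(x,y)/(p(x)p(y))].
  (a,α): 0.021·log₂(0.1906) = -0.05022
  (a,β): 0.565·log₂(1.1874) = 0.14001
  (b,α): 0.167·log₂(2.1456) = 0.18394
  (b,β): 0.247·log₂(0.7348) = -0.10983
Sum = 0.1639 bits.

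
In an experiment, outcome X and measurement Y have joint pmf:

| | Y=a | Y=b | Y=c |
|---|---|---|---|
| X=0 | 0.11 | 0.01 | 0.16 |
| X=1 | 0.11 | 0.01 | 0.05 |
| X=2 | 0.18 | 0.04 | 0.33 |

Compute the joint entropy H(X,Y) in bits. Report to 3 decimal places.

H(X,Y) = −Σ p(x,y)·log₂ p(x,y) over all 9 cells.
  cell (0,a): −0.11·log₂0.11 = 0.3503
  cell (0,b): −0.01·log₂0.01 = 0.0664
  cell (0,c): −0.16·log₂0.16 = 0.4230
  cell (1,a): −0.11·log₂0.11 = 0.3503
  cell (1,b): −0.01·log₂0.01 = 0.0664
  cell (1,c): −0.05·log₂0.05 = 0.2161
  cell (2,a): −0.18·log₂0.18 = 0.4453
  cell (2,b): −0.04·log₂0.04 = 0.1858
  cell (2,c): −0.33·log₂0.33 = 0.5278
Sum = 2.631 bits.

2.631 bits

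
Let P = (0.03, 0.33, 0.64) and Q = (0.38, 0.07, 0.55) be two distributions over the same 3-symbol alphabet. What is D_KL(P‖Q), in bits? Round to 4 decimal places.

0.7683 bits

D(P‖Q) = Σ p·log₂(p/q).
  0.03·log₂(0.03/0.38) = -0.10989
  0.33·log₂(0.33/0.07) = 0.73822
  0.64·log₂(0.64/0.55) = 0.13993
D(P‖Q) = 0.7683 bits.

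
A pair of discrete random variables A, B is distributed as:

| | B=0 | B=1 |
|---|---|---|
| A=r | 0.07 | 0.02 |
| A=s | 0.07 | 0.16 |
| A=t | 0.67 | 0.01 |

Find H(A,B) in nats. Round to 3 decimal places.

H(A,B) = −Σ p(x,y)·ln p(x,y) over all 6 cells.
  cell (r,0): −0.07·ln0.07 = 0.1861
  cell (r,1): −0.02·ln0.02 = 0.0782
  cell (s,0): −0.07·ln0.07 = 0.1861
  cell (s,1): −0.16·ln0.16 = 0.2932
  cell (t,0): −0.67·ln0.67 = 0.2683
  cell (t,1): −0.01·ln0.01 = 0.0461
Sum = 1.058 nats.

1.058 nats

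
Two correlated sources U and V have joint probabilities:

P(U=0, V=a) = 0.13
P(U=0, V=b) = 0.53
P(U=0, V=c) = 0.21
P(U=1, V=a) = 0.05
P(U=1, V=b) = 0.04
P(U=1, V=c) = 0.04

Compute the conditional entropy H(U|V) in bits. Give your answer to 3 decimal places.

Chain rule: H(U|V) = H(U,V) − H(V).
Marginals: p(U) = (0.8700, 0.1300), p(V) = (0.1800, 0.5700, 0.2500).
H(U,V) = 1.9285 bits; H(V) = 1.4076 bits.
H(U|V) = 1.9285 − 1.4076 = 0.521 bits.

0.521 bits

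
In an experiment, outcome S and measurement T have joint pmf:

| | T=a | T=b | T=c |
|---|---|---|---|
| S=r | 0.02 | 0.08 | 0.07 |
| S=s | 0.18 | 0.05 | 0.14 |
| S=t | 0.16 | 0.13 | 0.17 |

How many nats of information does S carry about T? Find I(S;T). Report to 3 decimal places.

Marginals: p(S) = (0.1700, 0.3700, 0.4600), p(T) = (0.3600, 0.2600, 0.3800).
I(S;T) = Σ p(x,y)·ln[p(x,y)/(p(x)p(y))].
  (r,a): 0.02·ln(0.3268) = -0.0224
  (r,b): 0.08·ln(1.8100) = 0.0475
  (r,c): 0.07·ln(1.0836) = 0.0056
  (s,a): 0.18·ln(1.3514) = 0.0542
  (s,b): 0.05·ln(0.5198) = -0.0327
  (s,c): 0.14·ln(0.9957) = -0.0006
  (t,a): 0.16·ln(0.9662) = -0.0055
  (t,b): 0.13·ln(1.0870) = 0.0108
  (t,c): 0.17·ln(0.9725) = -0.0047
Sum = 0.052 nats.

0.052 nats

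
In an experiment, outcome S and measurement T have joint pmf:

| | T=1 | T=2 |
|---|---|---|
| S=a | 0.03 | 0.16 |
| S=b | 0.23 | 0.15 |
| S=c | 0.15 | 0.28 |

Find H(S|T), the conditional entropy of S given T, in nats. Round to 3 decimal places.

Chain rule: H(S|T) = H(S,T) − H(T).
Marginals: p(S) = (0.1900, 0.3800, 0.4300), p(T) = (0.4100, 0.5900).
H(S,T) = 1.6620 nats; H(T) = 0.6769 nats.
H(S|T) = 1.6620 − 0.6769 = 0.985 nats.

0.985 nats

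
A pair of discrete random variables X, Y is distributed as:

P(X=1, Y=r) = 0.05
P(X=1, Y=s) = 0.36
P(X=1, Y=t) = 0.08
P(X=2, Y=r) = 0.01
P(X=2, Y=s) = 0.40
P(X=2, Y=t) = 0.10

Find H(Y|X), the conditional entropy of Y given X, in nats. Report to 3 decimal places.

Chain rule: H(Y|X) = H(X,Y) − H(X).
Marginals: p(X) = (0.4900, 0.5100), p(Y) = (0.0600, 0.7600, 0.1800).
H(X,Y) = 1.3625 nats; H(X) = 0.6929 nats.
H(Y|X) = 1.3625 − 0.6929 = 0.670 nats.

0.670 nats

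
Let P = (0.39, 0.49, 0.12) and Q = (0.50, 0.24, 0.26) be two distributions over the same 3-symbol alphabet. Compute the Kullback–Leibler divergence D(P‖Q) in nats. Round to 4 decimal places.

0.1601 nats

D(P‖Q) = Σ p·ln(p/q).
  0.39·ln(0.39/0.50) = -0.09690
  0.49·ln(0.49/0.24) = 0.34975
  0.12·ln(0.12/0.26) = -0.09278
D(P‖Q) = 0.1601 nats.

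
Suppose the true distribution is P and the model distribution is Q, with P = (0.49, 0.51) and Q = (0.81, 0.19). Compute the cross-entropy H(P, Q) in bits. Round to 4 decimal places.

1.3709 bits

H(P,Q) = −Σ p·log₂ q.
  −0.49·log₂(0.81) = 0.14896
  −0.51·log₂(0.19) = 1.22192
H(P,Q) = 1.3709 bits.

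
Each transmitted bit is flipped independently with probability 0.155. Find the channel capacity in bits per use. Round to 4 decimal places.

Binary symmetric channel: C = 1 − h₂(ε) where h₂ is the binary entropy function.
h₂(0.155) = −0.155·log₂0.155 − 0.845·log₂0.845 = 0.6222.
C = 1 − 0.6222 = 0.3778 bits per channel use.

0.3778 bits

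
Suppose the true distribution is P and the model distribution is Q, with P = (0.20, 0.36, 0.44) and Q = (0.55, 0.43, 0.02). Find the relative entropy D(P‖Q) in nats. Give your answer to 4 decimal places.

1.0938 nats

D(P‖Q) = Σ p·ln(p/q).
  0.20·ln(0.20/0.55) = -0.20232
  0.36·ln(0.36/0.43) = -0.06397
  0.44·ln(0.44/0.02) = 1.36006
D(P‖Q) = 1.0938 nats.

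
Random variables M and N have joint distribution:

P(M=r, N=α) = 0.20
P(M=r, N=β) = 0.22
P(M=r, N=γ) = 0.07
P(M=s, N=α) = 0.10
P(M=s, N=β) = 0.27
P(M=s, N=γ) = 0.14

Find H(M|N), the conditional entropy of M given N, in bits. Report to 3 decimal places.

Marginals: p(M) = (0.4900, 0.5100), p(N) = (0.3000, 0.4900, 0.2100).
H(M|N) = Σ p(N) · H(M|N=·).
  N=α: p=0.3000, H(M|N=α) = 0.9183
  N=β: p=0.4900, H(M|N=β) = 0.9925
  N=γ: p=0.2100, H(M|N=γ) = 0.9183
Weighted sum = 0.955 bits.

0.955 bits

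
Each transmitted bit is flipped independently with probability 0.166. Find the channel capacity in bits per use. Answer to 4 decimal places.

Binary symmetric channel: C = 1 − h₂(ε) where h₂ is the binary entropy function.
h₂(0.166) = −0.166·log₂0.166 − 0.834·log₂0.834 = 0.6485.
C = 1 − 0.6485 = 0.3515 bits per channel use.

0.3515 bits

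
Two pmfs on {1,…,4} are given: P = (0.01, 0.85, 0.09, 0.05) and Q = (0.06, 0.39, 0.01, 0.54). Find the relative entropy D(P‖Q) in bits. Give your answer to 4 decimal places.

D(P‖Q) = Σ p·log₂(p/q).
  0.01·log₂(0.01/0.06) = -0.02585
  0.85·log₂(0.85/0.39) = 0.95539
  0.09·log₂(0.09/0.01) = 0.28529
  0.05·log₂(0.05/0.54) = -0.17165
D(P‖Q) = 1.0432 bits.

1.0432 bits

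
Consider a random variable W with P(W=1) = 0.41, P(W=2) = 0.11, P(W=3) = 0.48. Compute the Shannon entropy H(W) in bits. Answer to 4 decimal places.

1.3859 bits

H(W) = −Σ p·log₂ p.
  −(0.41)·log₂(0.41) = 0.52738
  −(0.11)·log₂(0.11) = 0.35029
  −(0.48)·log₂(0.48) = 0.50827
Sum: 0.52738 + 0.35029 + 0.50827 = 1.3859 bits.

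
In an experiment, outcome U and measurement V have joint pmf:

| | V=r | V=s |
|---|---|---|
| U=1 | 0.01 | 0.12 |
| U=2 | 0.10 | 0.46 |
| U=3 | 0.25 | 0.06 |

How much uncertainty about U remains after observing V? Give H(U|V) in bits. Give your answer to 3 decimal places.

Marginals: p(U) = (0.1300, 0.5600, 0.3100), p(V) = (0.3600, 0.6400).
H(U|V) = Σ p(V) · H(U|V=·).
  V=r: p=0.3600, H(U|V=r) = 1.0223
  V=s: p=0.6400, H(U|V=s) = 1.1154
Weighted sum = 1.082 bits.

1.082 bits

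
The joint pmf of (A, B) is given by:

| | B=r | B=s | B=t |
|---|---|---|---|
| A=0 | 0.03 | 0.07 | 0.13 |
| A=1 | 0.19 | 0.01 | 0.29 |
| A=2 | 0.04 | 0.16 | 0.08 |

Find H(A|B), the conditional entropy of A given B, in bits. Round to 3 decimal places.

Marginals: p(A) = (0.2300, 0.4900, 0.2800), p(B) = (0.2600, 0.2400, 0.5000).
H(A|B) = Σ p(B) · H(A|B=·).
  B=r: p=0.2600, H(A|B=r) = 1.1056
  B=s: p=0.2400, H(A|B=s) = 1.0995
  B=t: p=0.5000, H(A|B=t) = 1.3841
Weighted sum = 1.243 bits.

1.243 bits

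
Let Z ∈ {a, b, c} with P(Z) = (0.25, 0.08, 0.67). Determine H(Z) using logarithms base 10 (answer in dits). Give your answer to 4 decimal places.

0.3548 dits

H(Z) = −Σ p·log₁₀ p.
  −(0.25)·log₁₀(0.25) = 0.15051
  −(0.08)·log₁₀(0.08) = 0.08775
  −(0.67)·log₁₀(0.67) = 0.11653
Sum: 0.15051 + 0.08775 + 0.11653 = 0.3548 dits.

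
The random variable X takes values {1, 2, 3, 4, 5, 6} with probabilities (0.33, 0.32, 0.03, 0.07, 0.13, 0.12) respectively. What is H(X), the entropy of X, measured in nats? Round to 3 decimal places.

1.541 nats

H(X) = −Σ p·ln p.
  −(0.33)·ln(0.33) = 0.3659
  −(0.32)·ln(0.32) = 0.3646
  −(0.03)·ln(0.03) = 0.1052
  −(0.07)·ln(0.07) = 0.1861
  −(0.13)·ln(0.13) = 0.2652
  −(0.12)·ln(0.12) = 0.2544
Sum: 0.3659 + 0.3646 + 0.1052 + 0.1861 + 0.2652 + 0.2544 = 1.541 nats.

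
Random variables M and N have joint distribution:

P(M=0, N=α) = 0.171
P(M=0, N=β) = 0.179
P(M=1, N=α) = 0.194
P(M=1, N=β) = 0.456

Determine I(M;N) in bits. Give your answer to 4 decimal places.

Marginals: p(M) = (0.3500, 0.6500), p(N) = (0.3650, 0.6350).
I(M;N) = Σ p(x,y)·log₂[p(x,y)/(p(x)p(y))].
  (0,α): 0.171·log₂(1.3386) = 0.07194
  (0,β): 0.179·log₂(0.8054) = -0.05589
  (1,α): 0.194·log₂(0.8177) = -0.05633
  (1,β): 0.456·log₂(1.1048) = 0.06556
Sum = 0.0253 bits.

0.0253 bits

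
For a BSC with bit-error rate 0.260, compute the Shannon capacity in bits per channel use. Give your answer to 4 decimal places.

0.1733 bits

Binary symmetric channel: C = 1 − h₂(ε) where h₂ is the binary entropy function.
h₂(0.260) = −0.260·log₂0.260 − 0.740·log₂0.740 = 0.8267.
C = 1 − 0.8267 = 0.1733 bits per channel use.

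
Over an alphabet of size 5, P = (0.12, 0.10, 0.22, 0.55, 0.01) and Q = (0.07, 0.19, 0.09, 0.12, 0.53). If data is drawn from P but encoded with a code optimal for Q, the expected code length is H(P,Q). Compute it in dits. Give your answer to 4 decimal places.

H(P,Q) = −Σ p·log₁₀ q.
  −0.12·log₁₀(0.07) = 0.13859
  −0.10·log₁₀(0.19) = 0.07212
  −0.22·log₁₀(0.09) = 0.23007
  −0.55·log₁₀(0.12) = 0.50645
  −0.01·log₁₀(0.53) = 0.00276
H(P,Q) = 0.9500 dits.

0.9500 dits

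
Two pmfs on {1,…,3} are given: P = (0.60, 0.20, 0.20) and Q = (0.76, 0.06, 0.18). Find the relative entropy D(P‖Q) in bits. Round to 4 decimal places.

0.1732 bits

D(P‖Q) = Σ p·log₂(p/q).
  0.60·log₂(0.60/0.76) = -0.20462
  0.20·log₂(0.20/0.06) = 0.34739
  0.20·log₂(0.20/0.18) = 0.03040
D(P‖Q) = 0.1732 bits.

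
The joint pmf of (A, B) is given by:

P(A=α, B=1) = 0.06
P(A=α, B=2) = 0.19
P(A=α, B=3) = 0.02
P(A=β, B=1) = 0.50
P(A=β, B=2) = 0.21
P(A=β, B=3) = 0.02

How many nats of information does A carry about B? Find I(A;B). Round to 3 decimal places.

Marginals: p(A) = (0.2700, 0.7300), p(B) = (0.5600, 0.4000, 0.0400).
I(A;B) = Σ p(x,y)·ln[p(x,y)/(p(x)p(y))].
  (α,1): 0.06·ln(0.3968) = -0.0555
  (α,2): 0.19·ln(1.7593) = 0.1073
  (α,3): 0.02·ln(1.8519) = 0.0123
  (β,1): 0.50·ln(1.2231) = 0.1007
  (β,2): 0.21·ln(0.7192) = -0.0692
  (β,3): 0.02·ln(0.6849) = -0.0076
Sum = 0.088 nats.

0.088 nats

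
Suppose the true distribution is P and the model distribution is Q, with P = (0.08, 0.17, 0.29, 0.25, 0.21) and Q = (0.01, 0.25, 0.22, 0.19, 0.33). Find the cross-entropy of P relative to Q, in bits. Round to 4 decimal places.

2.4399 bits

H(P,Q) = −Σ p·log₂ q.
  −0.08·log₂(0.01) = 0.53151
  −0.17·log₂(0.25) = 0.34000
  −0.29·log₂(0.22) = 0.63348
  −0.25·log₂(0.19) = 0.59898
  −0.21·log₂(0.33) = 0.33589
H(P,Q) = 2.4399 bits.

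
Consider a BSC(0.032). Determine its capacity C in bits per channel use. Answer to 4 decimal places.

Binary symmetric channel: C = 1 − h₂(ε) where h₂ is the binary entropy function.
h₂(0.032) = −0.032·log₂0.032 − 0.968·log₂0.968 = 0.2043.
C = 1 − 0.2043 = 0.7957 bits per channel use.

0.7957 bits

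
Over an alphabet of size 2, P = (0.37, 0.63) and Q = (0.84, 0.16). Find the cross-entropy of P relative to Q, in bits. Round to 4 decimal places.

H(P,Q) = −Σ p·log₂ q.
  −0.37·log₂(0.84) = 0.09307
  −0.63·log₂(0.16) = 1.66563
H(P,Q) = 1.7587 bits.

1.7587 bits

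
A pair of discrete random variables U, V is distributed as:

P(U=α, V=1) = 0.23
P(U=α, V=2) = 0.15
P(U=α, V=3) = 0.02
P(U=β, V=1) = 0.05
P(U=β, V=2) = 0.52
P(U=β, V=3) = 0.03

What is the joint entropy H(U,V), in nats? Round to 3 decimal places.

1.296 nats

H(U,V) = −Σ p(x,y)·ln p(x,y) over all 6 cells.
  cell (α,1): −0.23·ln0.23 = 0.3380
  cell (α,2): −0.15·ln0.15 = 0.2846
  cell (α,3): −0.02·ln0.02 = 0.0782
  cell (β,1): −0.05·ln0.05 = 0.1498
  cell (β,2): −0.52·ln0.52 = 0.3400
  cell (β,3): −0.03·ln0.03 = 0.1052
Sum = 1.296 nats.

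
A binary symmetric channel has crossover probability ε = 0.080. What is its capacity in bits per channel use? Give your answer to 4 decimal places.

0.5978 bits

Binary symmetric channel: C = 1 − h₂(ε) where h₂ is the binary entropy function.
h₂(0.080) = −0.080·log₂0.080 − 0.920·log₂0.920 = 0.4022.
C = 1 − 0.4022 = 0.5978 bits per channel use.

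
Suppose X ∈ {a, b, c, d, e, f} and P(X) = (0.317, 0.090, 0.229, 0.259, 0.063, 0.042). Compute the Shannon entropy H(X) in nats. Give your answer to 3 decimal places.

1.576 nats

H(X) = −Σ p·ln p.
  −(0.317)·ln(0.317) = 0.3642
  −(0.090)·ln(0.090) = 0.2167
  −(0.229)·ln(0.229) = 0.3376
  −(0.259)·ln(0.259) = 0.3499
  −(0.063)·ln(0.063) = 0.1742
  −(0.042)·ln(0.042) = 0.1331
Sum: 0.3642 + 0.2167 + 0.3376 + 0.3499 + 0.1742 + 0.1331 = 1.576 nats.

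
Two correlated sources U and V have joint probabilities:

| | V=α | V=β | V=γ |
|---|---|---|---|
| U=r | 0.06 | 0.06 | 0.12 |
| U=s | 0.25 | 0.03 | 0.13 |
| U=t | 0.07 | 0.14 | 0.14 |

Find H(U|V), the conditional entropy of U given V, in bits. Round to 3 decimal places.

Chain rule: H(U|V) = H(U,V) − H(V).
Marginals: p(U) = (0.2400, 0.4100, 0.3500), p(V) = (0.3800, 0.2300, 0.3900).
H(U,V) = 2.9513 bits; H(V) = 1.5479 bits.
H(U|V) = 2.9513 − 1.5479 = 1.403 bits.

1.403 bits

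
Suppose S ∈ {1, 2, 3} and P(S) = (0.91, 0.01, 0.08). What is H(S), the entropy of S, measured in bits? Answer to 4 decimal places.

H(S) = −Σ p·log₂ p.
  −(0.91)·log₂(0.91) = 0.12382
  −(0.01)·log₂(0.01) = 0.06644
  −(0.08)·log₂(0.08) = 0.29151
Sum: 0.12382 + 0.06644 + 0.29151 = 0.4818 bits.

0.4818 bits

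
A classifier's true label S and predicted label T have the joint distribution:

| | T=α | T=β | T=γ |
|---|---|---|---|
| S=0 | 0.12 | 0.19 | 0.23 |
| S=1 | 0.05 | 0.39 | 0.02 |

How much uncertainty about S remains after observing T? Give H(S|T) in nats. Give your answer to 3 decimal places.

0.540 nats

Chain rule: H(S|T) = H(S,T) − H(T).
Marginals: p(S) = (0.5400, 0.4600), p(T) = (0.1700, 0.5800, 0.2500).
H(S,T) = 1.5033 nats; H(T) = 0.9637 nats.
H(S|T) = 1.5033 − 0.9637 = 0.540 nats.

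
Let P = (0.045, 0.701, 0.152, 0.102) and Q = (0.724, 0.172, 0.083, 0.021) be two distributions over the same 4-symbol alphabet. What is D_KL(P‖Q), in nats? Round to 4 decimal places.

1.1131 nats

D(P‖Q) = Σ p·ln(p/q).
  0.045·ln(0.045/0.724) = -0.12502
  0.701·ln(0.701/0.172) = 0.98491
  0.152·ln(0.152/0.083) = 0.09197
  0.102·ln(0.102/0.021) = 0.16121
D(P‖Q) = 1.1131 nats.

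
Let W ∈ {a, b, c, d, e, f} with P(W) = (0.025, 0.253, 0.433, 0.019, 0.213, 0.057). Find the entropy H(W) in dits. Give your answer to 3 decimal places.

0.595 dits

H(W) = −Σ p·log₁₀ p.
  −(0.025)·log₁₀(0.025) = 0.0401
  −(0.253)·log₁₀(0.253) = 0.1510
  −(0.433)·log₁₀(0.433) = 0.1574
  −(0.019)·log₁₀(0.019) = 0.0327
  −(0.213)·log₁₀(0.213) = 0.1431
  −(0.057)·log₁₀(0.057) = 0.0709
Sum: 0.0401 + 0.1510 + 0.1574 + 0.0327 + 0.1431 + 0.0709 = 0.595 dits.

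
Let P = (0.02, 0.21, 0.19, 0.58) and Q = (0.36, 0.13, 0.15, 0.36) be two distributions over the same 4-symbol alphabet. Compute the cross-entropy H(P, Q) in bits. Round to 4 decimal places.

2.0225 bits

H(P,Q) = −Σ p·log₂ q.
  −0.02·log₂(0.36) = 0.02948
  −0.21·log₂(0.13) = 0.61812
  −0.19·log₂(0.15) = 0.52002
  −0.58·log₂(0.36) = 0.85488
H(P,Q) = 2.0225 bits.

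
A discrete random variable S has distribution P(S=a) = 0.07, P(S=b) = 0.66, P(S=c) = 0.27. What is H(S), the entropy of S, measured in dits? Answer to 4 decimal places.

0.3535 dits

H(S) = −Σ p·log₁₀ p.
  −(0.07)·log₁₀(0.07) = 0.08084
  −(0.66)·log₁₀(0.66) = 0.11910
  −(0.27)·log₁₀(0.27) = 0.15353
Sum: 0.08084 + 0.11910 + 0.15353 = 0.3535 dits.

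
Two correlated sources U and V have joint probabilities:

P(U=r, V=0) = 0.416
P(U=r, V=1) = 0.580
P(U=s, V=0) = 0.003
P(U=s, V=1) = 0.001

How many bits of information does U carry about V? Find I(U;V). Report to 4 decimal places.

0.0013 bits

Marginals: p(U) = (0.9960, 0.0040), p(V) = (0.4190, 0.5810).
I(U;V) = Σ p(x,y)·log₂[p(x,y)/(p(x)p(y))].
  (r,0): 0.416·log₂(0.9968) = -0.00191
  (r,1): 0.580·log₂(1.0023) = 0.00191
  (s,0): 0.003·log₂(1.7900) = 0.00252
  (s,1): 0.001·log₂(0.4303) = -0.00122
Sum = 0.0013 bits.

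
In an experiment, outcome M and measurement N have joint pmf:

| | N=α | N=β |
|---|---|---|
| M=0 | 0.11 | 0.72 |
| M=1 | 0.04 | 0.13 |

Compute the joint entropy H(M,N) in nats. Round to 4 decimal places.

H(M,N) = −Σ p(x,y)·ln p(x,y) over all 4 cells.
  cell (0,α): −0.11·ln0.11 = 0.24280
  cell (0,β): −0.72·ln0.72 = 0.23652
  cell (1,α): −0.04·ln0.04 = 0.12876
  cell (1,β): −0.13·ln0.13 = 0.26523
Sum = 0.8733 nats.

0.8733 nats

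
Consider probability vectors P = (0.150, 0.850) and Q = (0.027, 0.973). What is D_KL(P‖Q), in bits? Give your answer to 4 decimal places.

D(P‖Q) = Σ p·log₂(p/q).
  0.150·log₂(0.150/0.027) = 0.37109
  0.850·log₂(0.850/0.973) = -0.16573
D(P‖Q) = 0.2054 bits.

0.2054 bits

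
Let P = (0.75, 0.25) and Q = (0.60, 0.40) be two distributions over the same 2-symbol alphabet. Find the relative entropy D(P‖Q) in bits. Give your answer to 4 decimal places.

0.0719 bits

D(P‖Q) = Σ p·log₂(p/q).
  0.75·log₂(0.75/0.60) = 0.24145
  0.25·log₂(0.25/0.40) = -0.16952
D(P‖Q) = 0.0719 bits.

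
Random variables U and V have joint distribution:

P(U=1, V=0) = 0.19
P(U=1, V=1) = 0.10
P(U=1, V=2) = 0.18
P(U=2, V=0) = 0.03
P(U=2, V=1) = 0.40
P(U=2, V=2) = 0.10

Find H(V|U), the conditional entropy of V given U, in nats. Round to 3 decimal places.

0.865 nats

Chain rule: H(V|U) = H(U,V) − H(U).
Marginals: p(U) = (0.4700, 0.5300), p(V) = (0.2200, 0.5000, 0.2800).
H(U,V) = 1.5564 nats; H(U) = 0.6913 nats.
H(V|U) = 1.5564 − 0.6913 = 0.865 nats.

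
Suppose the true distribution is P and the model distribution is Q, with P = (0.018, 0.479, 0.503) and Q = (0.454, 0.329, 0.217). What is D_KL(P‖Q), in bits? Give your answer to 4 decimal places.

0.7858 bits

D(P‖Q) = Σ p·log₂(p/q).
  0.018·log₂(0.018/0.454) = -0.08382
  0.479·log₂(0.479/0.329) = 0.25959
  0.503·log₂(0.503/0.217) = 0.61007
D(P‖Q) = 0.7858 bits.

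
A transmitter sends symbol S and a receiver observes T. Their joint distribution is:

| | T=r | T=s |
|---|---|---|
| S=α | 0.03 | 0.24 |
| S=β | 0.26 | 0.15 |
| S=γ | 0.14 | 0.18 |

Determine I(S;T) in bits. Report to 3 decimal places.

0.145 bits

Marginals: p(S) = (0.2700, 0.4100, 0.3200), p(T) = (0.4300, 0.5700).
I(S;T) = Σ p(x,y)·log₂[p(x,y)/(p(x)p(y))].
  (α,r): 0.03·log₂(0.2584) = -0.0586
  (α,s): 0.24·log₂(1.5595) = 0.1538
  (β,r): 0.26·log₂(1.4748) = 0.1457
  (β,s): 0.15·log₂(0.6418) = -0.0960
  (γ,r): 0.14·log₂(1.0174) = 0.0035
  (γ,s): 0.18·log₂(0.9868) = -0.0034
Sum = 0.145 bits.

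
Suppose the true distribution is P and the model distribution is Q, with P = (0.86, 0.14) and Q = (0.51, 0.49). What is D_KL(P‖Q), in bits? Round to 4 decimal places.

D(P‖Q) = Σ p·log₂(p/q).
  0.86·log₂(0.86/0.51) = 0.64830
  0.14·log₂(0.14/0.49) = -0.25303
D(P‖Q) = 0.3953 bits.

0.3953 bits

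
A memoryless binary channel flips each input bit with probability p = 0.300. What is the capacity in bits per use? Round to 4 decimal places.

Binary symmetric channel: C = 1 − h₂(ε) where h₂ is the binary entropy function.
h₂(0.300) = −0.300·log₂0.300 − 0.700·log₂0.700 = 0.8813.
C = 1 − 0.8813 = 0.1187 bits per channel use.

0.1187 bits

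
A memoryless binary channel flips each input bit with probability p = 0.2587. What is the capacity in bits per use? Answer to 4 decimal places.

Binary symmetric channel: C = 1 − h₂(ε) where h₂ is the binary entropy function.
h₂(0.2587) = −0.2587·log₂0.2587 − 0.7413·log₂0.7413 = 0.8248.
C = 1 − 0.8248 = 0.1752 bits per channel use.

0.1752 bits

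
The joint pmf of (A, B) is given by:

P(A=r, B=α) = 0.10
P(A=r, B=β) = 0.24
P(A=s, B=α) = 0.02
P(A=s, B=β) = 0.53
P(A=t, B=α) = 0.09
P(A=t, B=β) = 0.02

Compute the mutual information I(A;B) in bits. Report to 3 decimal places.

Marginals: p(A) = (0.3400, 0.5500, 0.1100), p(B) = (0.2100, 0.7900).
I(A;B) = H(A) + H(B) − H(A,B).
H(A) = 1.3538, H(B) = 0.7415, H(A,B) = 1.8502.
I(A;B) = 1.3538 + 0.7415 − 1.8502 = 0.245 bits.

0.245 bits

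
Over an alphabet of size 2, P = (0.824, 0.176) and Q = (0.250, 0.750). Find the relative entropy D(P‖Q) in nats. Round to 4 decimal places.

D(P‖Q) = Σ p·ln(p/q).
  0.824·ln(0.824/0.250) = 0.98279
  0.176·ln(0.176/0.750) = -0.25513
D(P‖Q) = 0.7277 nats.

0.7277 nats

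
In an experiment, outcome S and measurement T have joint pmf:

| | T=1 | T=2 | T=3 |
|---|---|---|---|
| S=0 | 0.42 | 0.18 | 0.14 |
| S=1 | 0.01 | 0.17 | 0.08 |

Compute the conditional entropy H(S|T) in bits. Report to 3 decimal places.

0.626 bits

Marginals: p(S) = (0.7400, 0.2600), p(T) = (0.4300, 0.3500, 0.2200).
H(S|T) = Σ p(T) · H(S|T=·).
  T=1: p=0.4300, H(S|T=1) = 0.1594
  T=2: p=0.3500, H(S|T=2) = 0.9994
  T=3: p=0.2200, H(S|T=3) = 0.9457
Weighted sum = 0.626 bits.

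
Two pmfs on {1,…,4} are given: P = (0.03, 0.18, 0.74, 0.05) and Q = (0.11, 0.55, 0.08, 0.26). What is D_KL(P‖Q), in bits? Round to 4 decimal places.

D(P‖Q) = Σ p·log₂(p/q).
  0.03·log₂(0.03/0.11) = -0.05623
  0.18·log₂(0.18/0.55) = -0.29006
  0.74·log₂(0.74/0.08) = 2.37500
  0.05·log₂(0.05/0.26) = -0.11893
D(P‖Q) = 1.9098 bits.

1.9098 bits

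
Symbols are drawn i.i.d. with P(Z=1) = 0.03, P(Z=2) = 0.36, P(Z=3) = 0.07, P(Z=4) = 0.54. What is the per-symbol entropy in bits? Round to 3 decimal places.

1.431 bits

H(Z) = −Σ p·log₂ p.
  −(0.03)·log₂(0.03) = 0.1518
  −(0.36)·log₂(0.36) = 0.5306
  −(0.07)·log₂(0.07) = 0.2686
  −(0.54)·log₂(0.54) = 0.4800
Sum: 0.1518 + 0.5306 + 0.2686 + 0.4800 = 1.431 bits.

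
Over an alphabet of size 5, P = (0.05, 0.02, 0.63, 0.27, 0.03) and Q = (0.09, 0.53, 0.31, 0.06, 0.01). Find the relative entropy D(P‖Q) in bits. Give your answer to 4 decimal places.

D(P‖Q) = Σ p·log₂(p/q).
  0.05·log₂(0.05/0.09) = -0.04240
  0.02·log₂(0.02/0.53) = -0.09456
  0.63·log₂(0.63/0.31) = 0.64454
  0.27·log₂(0.27/0.06) = 0.58588
  0.03·log₂(0.03/0.01) = 0.04755
D(P‖Q) = 1.1410 bits.

1.1410 bits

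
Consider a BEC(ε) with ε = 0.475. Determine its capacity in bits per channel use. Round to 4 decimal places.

0.5250 bits

Binary erasure channel: capacity C = 1 − ε.
C = 1 − 0.475 = 0.5250 bits per channel use.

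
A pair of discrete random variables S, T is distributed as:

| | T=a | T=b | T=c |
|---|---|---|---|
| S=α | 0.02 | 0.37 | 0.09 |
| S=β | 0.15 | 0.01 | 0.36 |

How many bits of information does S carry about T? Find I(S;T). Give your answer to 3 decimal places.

0.518 bits

Marginals: p(S) = (0.4800, 0.5200), p(T) = (0.1700, 0.3800, 0.4500).
I(S;T) = Σ p(x,y)·log₂[p(x,y)/(p(x)p(y))].
  (α,a): 0.02·log₂(0.2451) = -0.0406
  (α,b): 0.37·log₂(2.0285) = 0.3776
  (α,c): 0.09·log₂(0.4167) = -0.1137
  (β,a): 0.15·log₂(1.6968) = 0.1144
  (β,b): 0.01·log₂(0.0506) = -0.0430
  (β,c): 0.36·log₂(1.5385) = 0.2237
Sum = 0.518 bits.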